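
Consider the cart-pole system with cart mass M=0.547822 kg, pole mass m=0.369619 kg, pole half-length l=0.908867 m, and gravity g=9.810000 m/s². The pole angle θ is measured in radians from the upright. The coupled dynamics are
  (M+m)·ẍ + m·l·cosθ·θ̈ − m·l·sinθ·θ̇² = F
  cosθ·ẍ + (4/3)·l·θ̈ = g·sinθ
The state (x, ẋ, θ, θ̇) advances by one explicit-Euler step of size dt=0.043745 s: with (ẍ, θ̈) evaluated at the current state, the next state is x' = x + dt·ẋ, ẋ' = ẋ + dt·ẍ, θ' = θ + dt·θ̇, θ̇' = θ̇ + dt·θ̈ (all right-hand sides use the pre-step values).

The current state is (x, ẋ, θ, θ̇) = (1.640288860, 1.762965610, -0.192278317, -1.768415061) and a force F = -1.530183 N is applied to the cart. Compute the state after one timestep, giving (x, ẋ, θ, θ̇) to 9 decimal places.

(1.717409791, 1.680847351, -0.269637634, -1.769571654)

sinθ=-0.191095720, cosθ=0.981571406
temp = (F + m·l·θ̇²·sinθ)/(M+m) = (-1.530183 + -0.200758523)/0.917441 = -1.886706091
θ̈ = (g·sinθ − cosθ·temp)/(l·(4/3 − m·cos²θ/(M+m))) = -0.026439444
ẍ = temp − m·l·θ̈·cosθ/(M+m) = -1.877203311
Euler: x'=1.640288860+0.043745·1.762965610=1.717409791, ẋ'=1.762965610+0.043745·-1.877203311=1.680847351
       θ'=-0.192278317+0.043745·-1.768415061=-0.269637634, θ̇'=-1.768415061+0.043745·-0.026439444=-1.769571654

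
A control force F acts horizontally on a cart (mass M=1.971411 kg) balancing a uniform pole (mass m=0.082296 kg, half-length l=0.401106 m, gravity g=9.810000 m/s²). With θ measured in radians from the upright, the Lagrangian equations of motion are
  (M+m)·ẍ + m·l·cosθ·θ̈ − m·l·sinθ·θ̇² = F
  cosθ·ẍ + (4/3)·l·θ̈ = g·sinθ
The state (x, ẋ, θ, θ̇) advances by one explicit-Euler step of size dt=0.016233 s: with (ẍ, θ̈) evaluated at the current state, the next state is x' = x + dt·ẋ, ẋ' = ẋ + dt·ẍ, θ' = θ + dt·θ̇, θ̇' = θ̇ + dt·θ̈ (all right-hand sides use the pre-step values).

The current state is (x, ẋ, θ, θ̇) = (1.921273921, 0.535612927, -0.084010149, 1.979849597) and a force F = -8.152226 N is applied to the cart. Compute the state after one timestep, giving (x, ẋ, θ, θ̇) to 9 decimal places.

sinθ=-0.083911364, cosθ=0.996473222
temp = (F + m·l·θ̇²·sinθ)/(M+m) = (-8.152226 + -0.010857331)/2.053707 = -3.974804259
θ̈ = (g·sinθ − cosθ·temp)/(l·(4/3 − m·cos²θ/(M+m))) = 6.047272099
ẍ = temp − m·l·θ̈·cosθ/(M+m) = -4.071659817
Euler: x'=1.921273921+0.016233·0.535612927=1.929968526, ẋ'=0.535612927+0.016233·-4.071659817=0.469517673
       θ'=-0.084010149+0.016233·1.979849597=-0.051871250, θ̇'=1.979849597+0.016233·6.047272099=2.078014965

(1.929968526, 0.469517673, -0.051871250, 2.078014965)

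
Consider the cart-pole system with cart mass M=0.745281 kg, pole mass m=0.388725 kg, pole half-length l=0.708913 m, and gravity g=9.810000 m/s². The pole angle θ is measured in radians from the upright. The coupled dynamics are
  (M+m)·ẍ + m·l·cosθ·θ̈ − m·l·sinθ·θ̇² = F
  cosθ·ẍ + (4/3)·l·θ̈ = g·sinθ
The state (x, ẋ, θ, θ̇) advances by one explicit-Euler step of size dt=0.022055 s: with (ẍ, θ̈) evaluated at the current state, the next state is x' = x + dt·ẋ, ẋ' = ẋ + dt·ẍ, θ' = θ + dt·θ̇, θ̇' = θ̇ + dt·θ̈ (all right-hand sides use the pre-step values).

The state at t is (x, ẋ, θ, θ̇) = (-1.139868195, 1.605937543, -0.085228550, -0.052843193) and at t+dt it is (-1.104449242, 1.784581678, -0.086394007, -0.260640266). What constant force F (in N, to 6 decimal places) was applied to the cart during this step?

ẍ = (ẋ'−ẋ)/dt = (1.784581678−1.605937543)/0.022055 = 8.099938
θ̈ = (θ̇'−θ̇)/dt = (-0.260640266−-0.052843193)/0.022055 = -9.421767
sinθ=-0.085125, cosθ=0.996370
F = (M+m)·ẍ + m·l·cosθ·θ̈ − m·l·sinθ·θ̇² = 9.185378 + -2.586953 − -0.000066 = 6.598491

F = 6.598491 N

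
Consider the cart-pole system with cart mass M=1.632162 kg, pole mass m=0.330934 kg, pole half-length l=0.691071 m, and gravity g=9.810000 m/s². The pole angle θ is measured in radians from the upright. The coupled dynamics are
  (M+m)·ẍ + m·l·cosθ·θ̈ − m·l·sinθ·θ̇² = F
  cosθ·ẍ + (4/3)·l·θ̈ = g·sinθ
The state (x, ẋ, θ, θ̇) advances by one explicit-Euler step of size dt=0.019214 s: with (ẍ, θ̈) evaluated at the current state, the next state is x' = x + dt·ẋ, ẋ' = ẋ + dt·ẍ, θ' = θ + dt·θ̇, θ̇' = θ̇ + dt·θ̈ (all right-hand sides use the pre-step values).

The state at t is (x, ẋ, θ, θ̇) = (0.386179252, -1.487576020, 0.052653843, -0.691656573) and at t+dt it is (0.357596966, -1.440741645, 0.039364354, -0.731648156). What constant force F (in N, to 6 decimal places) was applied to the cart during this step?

ẍ = (ẋ'−ẋ)/dt = (-1.440741645−-1.487576020)/0.019214 = 2.437513
θ̈ = (θ̇'−θ̇)/dt = (-0.731648156−-0.691656573)/0.019214 = -2.081377
sinθ=0.052630, cosθ=0.998614
F = (M+m)·ẍ + m·l·cosθ·θ̈ − m·l·sinθ·θ̇² = 4.785072 + -0.475349 − 0.005758 = 4.303965

F = 4.303965 N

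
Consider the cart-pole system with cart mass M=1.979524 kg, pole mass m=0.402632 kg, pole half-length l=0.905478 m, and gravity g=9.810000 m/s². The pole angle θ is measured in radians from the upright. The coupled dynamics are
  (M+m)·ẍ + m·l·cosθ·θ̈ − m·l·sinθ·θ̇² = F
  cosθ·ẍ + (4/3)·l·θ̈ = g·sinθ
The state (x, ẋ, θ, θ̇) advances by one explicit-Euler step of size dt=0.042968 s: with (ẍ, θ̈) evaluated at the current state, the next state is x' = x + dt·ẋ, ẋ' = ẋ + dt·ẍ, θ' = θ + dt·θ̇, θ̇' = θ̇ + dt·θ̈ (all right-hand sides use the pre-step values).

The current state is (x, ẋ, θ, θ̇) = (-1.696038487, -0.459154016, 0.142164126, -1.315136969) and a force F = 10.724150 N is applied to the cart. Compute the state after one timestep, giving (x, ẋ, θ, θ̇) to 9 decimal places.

sinθ=0.141685738, cosθ=0.989911689
temp = (F + m·l·θ̇²·sinθ)/(M+m) = (10.724150 + 0.089341718)/2.382156 = 4.539371778
θ̈ = (g·sinθ − cosθ·temp)/(l·(4/3 − m·cos²θ/(M+m))) = -2.935349338
ẍ = temp − m·l·θ̈·cosθ/(M+m) = 4.984077011
Euler: x'=-1.696038487+0.042968·-0.459154016=-1.715767417, ẋ'=-0.459154016+0.042968·4.984077011=-0.244998195
       θ'=0.142164126+0.042968·-1.315136969=0.085655321, θ̇'=-1.315136969+0.042968·-2.935349338=-1.441263059

(-1.715767417, -0.244998195, 0.085655321, -1.441263059)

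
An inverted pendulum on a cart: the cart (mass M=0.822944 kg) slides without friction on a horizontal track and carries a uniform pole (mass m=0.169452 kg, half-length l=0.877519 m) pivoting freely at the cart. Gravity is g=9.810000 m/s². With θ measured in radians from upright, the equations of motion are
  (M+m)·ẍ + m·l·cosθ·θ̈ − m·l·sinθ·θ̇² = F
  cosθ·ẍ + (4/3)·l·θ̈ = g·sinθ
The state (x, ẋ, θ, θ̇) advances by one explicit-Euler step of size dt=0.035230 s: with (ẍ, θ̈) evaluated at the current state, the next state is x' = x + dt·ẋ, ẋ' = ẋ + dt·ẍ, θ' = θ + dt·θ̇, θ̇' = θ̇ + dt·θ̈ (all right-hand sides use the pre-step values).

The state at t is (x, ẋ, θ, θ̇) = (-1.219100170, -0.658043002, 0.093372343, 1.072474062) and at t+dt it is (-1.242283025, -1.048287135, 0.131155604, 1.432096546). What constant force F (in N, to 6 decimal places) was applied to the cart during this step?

F = -9.497489 N

ẍ = (ẋ'−ẋ)/dt = (-1.048287135−-0.658043002)/0.035230 = -11.077040
θ̈ = (θ̇'−θ̇)/dt = (1.432096546−1.072474062)/0.035230 = 10.207848
sinθ=0.093237, cosθ=0.995644
F = (M+m)·ẍ + m·l·cosθ·θ̈ − m·l·sinθ·θ̇² = -10.992811 + 1.511268 − 0.015946 = -9.497489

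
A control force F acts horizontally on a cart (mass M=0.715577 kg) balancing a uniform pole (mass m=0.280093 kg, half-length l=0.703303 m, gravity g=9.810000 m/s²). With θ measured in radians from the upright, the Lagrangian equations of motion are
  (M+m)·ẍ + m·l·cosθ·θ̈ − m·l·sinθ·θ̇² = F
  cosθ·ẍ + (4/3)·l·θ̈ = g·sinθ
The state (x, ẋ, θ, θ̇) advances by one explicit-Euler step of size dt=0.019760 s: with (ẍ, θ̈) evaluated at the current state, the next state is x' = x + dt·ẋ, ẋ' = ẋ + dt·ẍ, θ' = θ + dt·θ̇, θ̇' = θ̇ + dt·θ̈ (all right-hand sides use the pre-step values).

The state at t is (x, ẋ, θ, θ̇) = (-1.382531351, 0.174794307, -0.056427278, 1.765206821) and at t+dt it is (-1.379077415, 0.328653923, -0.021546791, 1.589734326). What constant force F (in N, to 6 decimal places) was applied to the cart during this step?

ẍ = (ẋ'−ẋ)/dt = (0.328653923−0.174794307)/0.019760 = 7.786418
θ̈ = (θ̇'−θ̇)/dt = (1.589734326−1.765206821)/0.019760 = -8.880187
sinθ=-0.056397, cosθ=0.998408
F = (M+m)·ẍ + m·l·cosθ·θ̈ − m·l·sinθ·θ̇² = 7.752703 + -1.746526 − -0.034617 = 6.040794

F = 6.040794 N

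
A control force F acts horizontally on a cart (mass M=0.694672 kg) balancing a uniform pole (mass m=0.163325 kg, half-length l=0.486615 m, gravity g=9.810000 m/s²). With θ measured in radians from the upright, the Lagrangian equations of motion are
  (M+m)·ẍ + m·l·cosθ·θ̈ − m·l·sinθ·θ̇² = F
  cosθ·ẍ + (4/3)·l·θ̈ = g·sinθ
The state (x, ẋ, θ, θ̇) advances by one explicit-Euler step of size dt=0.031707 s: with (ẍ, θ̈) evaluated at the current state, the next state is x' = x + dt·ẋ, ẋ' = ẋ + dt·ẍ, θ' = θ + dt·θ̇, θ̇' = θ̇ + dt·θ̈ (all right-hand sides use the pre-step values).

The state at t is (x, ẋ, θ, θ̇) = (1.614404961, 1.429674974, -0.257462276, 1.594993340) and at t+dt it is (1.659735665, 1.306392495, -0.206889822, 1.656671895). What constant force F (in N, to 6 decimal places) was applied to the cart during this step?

ẍ = (ẋ'−ẋ)/dt = (1.306392495−1.429674974)/0.031707 = -3.888179
θ̈ = (θ̇'−θ̇)/dt = (1.656671895−1.594993340)/0.031707 = 1.945266
sinθ=-0.254627, cosθ=0.967039
F = (M+m)·ẍ + m·l·cosθ·θ̈ − m·l·sinθ·θ̇² = -3.336046 + 0.149507 − -0.051483 = -3.135056

F = -3.135056 N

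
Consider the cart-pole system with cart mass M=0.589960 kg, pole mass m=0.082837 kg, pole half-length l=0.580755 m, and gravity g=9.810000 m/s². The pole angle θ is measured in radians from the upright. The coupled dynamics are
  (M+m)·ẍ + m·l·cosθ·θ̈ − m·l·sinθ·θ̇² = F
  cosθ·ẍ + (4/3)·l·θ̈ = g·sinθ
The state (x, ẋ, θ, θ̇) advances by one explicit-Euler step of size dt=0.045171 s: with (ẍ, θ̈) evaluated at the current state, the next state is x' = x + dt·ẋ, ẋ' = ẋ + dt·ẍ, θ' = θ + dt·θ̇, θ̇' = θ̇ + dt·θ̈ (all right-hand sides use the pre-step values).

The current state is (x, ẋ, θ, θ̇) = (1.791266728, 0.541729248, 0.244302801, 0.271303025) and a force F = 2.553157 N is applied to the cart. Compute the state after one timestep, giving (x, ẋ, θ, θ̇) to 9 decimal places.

(1.815737180, 0.719012781, 0.256557830, 0.187572779)

sinθ=0.241879887, cosθ=0.970306199
temp = (F + m·l·θ̇²·sinθ)/(M+m) = (2.553157 + 0.000856498)/0.672797 = 3.796113089
θ̈ = (g·sinθ − cosθ·temp)/(l·(4/3 − m·cos²θ/(M+m))) = -1.853628353
ẍ = temp − m·l·θ̈·cosθ/(M+m) = 3.924720129
Euler: x'=1.791266728+0.045171·0.541729248=1.815737180, ẋ'=0.541729248+0.045171·3.924720129=0.719012781
       θ'=0.244302801+0.045171·0.271303025=0.256557830, θ̇'=0.271303025+0.045171·-1.853628353=0.187572779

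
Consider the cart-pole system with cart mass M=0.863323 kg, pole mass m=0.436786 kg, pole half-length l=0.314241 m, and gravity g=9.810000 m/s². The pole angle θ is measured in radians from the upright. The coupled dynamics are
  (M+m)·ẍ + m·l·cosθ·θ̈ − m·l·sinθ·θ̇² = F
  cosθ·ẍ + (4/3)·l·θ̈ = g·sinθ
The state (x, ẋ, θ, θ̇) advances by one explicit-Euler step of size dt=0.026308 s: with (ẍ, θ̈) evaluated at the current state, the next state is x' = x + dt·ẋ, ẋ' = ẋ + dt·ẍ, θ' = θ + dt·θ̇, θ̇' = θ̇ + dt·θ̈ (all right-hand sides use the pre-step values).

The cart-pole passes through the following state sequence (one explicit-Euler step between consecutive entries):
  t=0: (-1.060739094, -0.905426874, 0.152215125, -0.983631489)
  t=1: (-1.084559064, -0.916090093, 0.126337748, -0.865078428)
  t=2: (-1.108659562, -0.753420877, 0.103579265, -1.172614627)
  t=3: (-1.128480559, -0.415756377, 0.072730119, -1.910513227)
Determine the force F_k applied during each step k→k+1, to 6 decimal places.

step 0→1:
  ẍ = (ẋ'−ẋ)/dt = (-0.916090093−-0.905426874)/0.026308 = -0.405322
  θ̈ = (θ̇'−θ̇)/dt = (-0.865078428−-0.983631489)/0.026308 = 4.506350
  sinθ=0.151628, cosθ=0.988438
  F = (M+m)·ẍ + m·l·cosθ·θ̈ − m·l·sinθ·θ̇² = -0.526963 + 0.611372 − 0.020136 = 0.064273
step 1→2:
  ẍ = (ẋ'−ẋ)/dt = (-0.753420877−-0.916090093)/0.026308 = 6.183260
  θ̈ = (θ̇'−θ̇)/dt = (-1.172614627−-0.865078428)/0.026308 = -11.689836
  sinθ=0.126002, cosθ=0.992030
  F = (M+m)·ẍ + m·l·cosθ·θ̈ − m·l·sinθ·θ̇² = 8.038913 + -1.591713 − 0.012943 = 6.434257
step 2→3:
  ẍ = (ẋ'−ẋ)/dt = (-0.415756377−-0.753420877)/0.026308 = 12.835050
  θ̈ = (θ̇'−θ̇)/dt = (-1.910513227−-1.172614627)/0.026308 = -28.048449
  sinθ=0.103394, cosθ=0.994640
  F = (M+m)·ẍ + m·l·cosθ·θ̈ − m·l·sinθ·θ̇² = 16.686964 + -3.829187 − 0.019514 = 12.838264

F_0 = 0.064273 N
F_1 = 6.434257 N
F_2 = 12.838264 N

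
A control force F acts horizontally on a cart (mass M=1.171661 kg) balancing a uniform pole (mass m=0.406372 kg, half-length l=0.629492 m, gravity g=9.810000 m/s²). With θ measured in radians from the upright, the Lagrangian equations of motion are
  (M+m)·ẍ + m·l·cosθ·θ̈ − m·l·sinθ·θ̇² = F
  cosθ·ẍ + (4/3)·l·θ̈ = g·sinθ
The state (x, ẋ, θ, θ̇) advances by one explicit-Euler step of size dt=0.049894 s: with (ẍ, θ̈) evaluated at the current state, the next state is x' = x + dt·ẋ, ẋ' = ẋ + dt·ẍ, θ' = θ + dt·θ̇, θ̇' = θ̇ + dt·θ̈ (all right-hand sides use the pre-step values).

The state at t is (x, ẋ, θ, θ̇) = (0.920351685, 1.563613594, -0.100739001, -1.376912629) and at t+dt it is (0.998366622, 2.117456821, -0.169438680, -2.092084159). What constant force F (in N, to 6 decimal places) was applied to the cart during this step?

ẍ = (ẋ'−ẋ)/dt = (2.117456821−1.563613594)/0.049894 = 11.100397
θ̈ = (θ̇'−θ̇)/dt = (-2.092084159−-1.376912629)/0.049894 = -14.333818
sinθ=-0.100569, cosθ=0.994930
F = (M+m)·ẍ + m·l·cosθ·θ̈ − m·l·sinθ·θ̇² = 17.516793 + -3.648115 − -0.048774 = 13.917453

F = 13.917453 N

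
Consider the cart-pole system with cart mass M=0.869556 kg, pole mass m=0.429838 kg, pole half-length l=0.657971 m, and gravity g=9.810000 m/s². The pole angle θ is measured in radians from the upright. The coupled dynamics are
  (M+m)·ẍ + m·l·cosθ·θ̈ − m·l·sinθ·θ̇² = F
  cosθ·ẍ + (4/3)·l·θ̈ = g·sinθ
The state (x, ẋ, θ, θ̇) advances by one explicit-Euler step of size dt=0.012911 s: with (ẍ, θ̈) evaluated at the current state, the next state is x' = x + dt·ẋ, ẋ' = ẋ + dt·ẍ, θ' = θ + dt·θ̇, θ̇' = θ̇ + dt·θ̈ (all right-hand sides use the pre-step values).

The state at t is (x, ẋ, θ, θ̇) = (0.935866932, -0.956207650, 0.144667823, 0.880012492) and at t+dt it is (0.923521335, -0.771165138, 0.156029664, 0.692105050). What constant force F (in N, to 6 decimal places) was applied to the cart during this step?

F = 14.518353 N

ẍ = (ẋ'−ẋ)/dt = (-0.771165138−-0.956207650)/0.012911 = 14.332160
θ̈ = (θ̇'−θ̇)/dt = (0.692105050−0.880012492)/0.012911 = -14.554058
sinθ=0.144164, cosθ=0.989554
F = (M+m)·ẍ + m·l·cosθ·θ̈ − m·l·sinθ·θ̇² = 18.623122 + -4.073194 − 0.031575 = 14.518353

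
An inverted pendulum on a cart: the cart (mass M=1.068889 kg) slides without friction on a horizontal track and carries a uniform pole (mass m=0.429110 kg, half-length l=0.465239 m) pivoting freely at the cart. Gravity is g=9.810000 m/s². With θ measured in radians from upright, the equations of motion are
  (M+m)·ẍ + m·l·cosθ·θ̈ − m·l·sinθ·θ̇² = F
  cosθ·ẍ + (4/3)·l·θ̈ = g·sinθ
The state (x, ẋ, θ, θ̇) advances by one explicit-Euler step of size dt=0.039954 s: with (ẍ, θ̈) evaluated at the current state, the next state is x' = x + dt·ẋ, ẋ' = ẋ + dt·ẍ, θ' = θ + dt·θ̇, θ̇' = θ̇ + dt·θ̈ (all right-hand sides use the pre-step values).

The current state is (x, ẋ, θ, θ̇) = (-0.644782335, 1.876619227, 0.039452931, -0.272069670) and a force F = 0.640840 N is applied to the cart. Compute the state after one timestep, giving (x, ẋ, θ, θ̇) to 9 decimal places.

sinθ=0.039442697, cosθ=0.999221834
temp = (F + m·l·θ̇²·sinθ)/(M+m) = (0.640840 + 0.000582870)/1.497999 = 0.428186447
θ̈ = (g·sinθ − cosθ·temp)/(l·(4/3 − m·cos²θ/(M+m))) = -0.083981342
ẍ = temp − m·l·θ̈·cosθ/(M+m) = 0.439369953
Euler: x'=-0.644782335+0.039954·1.876619227=-0.569803890, ẋ'=1.876619227+0.039954·0.439369953=1.894173814
       θ'=0.039452931+0.039954·-0.272069670=0.028582659, θ̇'=-0.272069670+0.039954·-0.083981342=-0.275425061

(-0.569803890, 1.894173814, 0.028582659, -0.275425061)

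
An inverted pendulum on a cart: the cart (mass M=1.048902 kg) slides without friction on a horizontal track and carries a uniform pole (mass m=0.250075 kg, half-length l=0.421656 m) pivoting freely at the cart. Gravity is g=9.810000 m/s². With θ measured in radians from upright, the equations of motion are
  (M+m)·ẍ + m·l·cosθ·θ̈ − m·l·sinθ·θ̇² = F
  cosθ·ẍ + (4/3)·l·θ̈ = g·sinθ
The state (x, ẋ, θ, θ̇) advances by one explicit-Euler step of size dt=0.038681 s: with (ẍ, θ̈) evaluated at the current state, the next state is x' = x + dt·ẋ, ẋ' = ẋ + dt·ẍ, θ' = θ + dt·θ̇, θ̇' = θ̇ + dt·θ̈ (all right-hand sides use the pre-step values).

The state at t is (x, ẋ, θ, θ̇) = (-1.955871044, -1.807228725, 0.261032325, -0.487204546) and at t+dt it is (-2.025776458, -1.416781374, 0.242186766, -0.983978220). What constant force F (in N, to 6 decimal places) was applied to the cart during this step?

F = 11.797114 N

ẍ = (ẋ'−ẋ)/dt = (-1.416781374−-1.807228725)/0.038681 = 10.094035
θ̈ = (θ̇'−θ̇)/dt = (-0.983978220−-0.487204546)/0.038681 = -12.842834
sinθ=0.258078, cosθ=0.966124
F = (M+m)·ẍ + m·l·cosθ·θ̈ − m·l·sinθ·θ̇² = 13.111919 + -1.308345 − 0.006460 = 11.797114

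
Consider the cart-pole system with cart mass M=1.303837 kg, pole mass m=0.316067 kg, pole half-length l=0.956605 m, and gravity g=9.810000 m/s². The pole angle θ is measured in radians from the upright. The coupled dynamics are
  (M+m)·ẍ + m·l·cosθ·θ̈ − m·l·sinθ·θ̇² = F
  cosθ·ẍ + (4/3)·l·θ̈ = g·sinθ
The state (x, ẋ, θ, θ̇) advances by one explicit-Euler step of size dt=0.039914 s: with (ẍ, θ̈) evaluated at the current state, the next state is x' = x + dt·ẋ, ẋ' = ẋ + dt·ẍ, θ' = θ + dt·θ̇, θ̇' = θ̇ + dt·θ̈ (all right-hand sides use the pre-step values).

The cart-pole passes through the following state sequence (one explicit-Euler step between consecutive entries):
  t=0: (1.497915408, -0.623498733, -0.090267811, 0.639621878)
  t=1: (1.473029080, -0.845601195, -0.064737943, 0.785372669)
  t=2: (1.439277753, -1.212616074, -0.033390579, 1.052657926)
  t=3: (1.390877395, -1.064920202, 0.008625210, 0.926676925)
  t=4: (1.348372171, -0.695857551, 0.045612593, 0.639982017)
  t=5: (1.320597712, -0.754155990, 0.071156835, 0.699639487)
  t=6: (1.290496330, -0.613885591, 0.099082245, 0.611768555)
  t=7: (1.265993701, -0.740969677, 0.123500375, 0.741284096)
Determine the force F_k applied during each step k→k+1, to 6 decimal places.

step 0→1:
  ẍ = (ẋ'−ẋ)/dt = (-0.845601195−-0.623498733)/0.039914 = -5.564525
  θ̈ = (θ̇'−θ̇)/dt = (0.785372669−0.639621878)/0.039914 = 3.651621
  sinθ=-0.090145, cosθ=0.995929
  F = (M+m)·ẍ + m·l·cosθ·θ̈ − m·l·sinθ·θ̇² = -9.013997 + 1.099577 − -0.011151 = -7.903269
step 1→2:
  ẍ = (ẋ'−ẋ)/dt = (-1.212616074−-0.845601195)/0.039914 = -9.195142
  θ̈ = (θ̇'−θ̇)/dt = (1.052657926−0.785372669)/0.039914 = 6.696529
  sinθ=-0.064693, cosθ=0.997905
  F = (M+m)·ẍ + m·l·cosθ·θ̈ − m·l·sinθ·θ̇² = -14.895247 + 2.020463 − -0.012065 = -12.862719
step 2→3:
  ẍ = (ẋ'−ẋ)/dt = (-1.064920202−-1.212616074)/0.039914 = 3.700353
  θ̈ = (θ̇'−θ̇)/dt = (0.926676925−1.052657926)/0.039914 = -3.156311
  sinθ=-0.033384, cosθ=0.999443
  F = (M+m)·ẍ + m·l·cosθ·θ̈ − m·l·sinθ·θ̇² = 5.994216 + -0.953783 − -0.011185 = 5.051618
step 3→4:
  ẍ = (ẋ'−ẋ)/dt = (-0.695857551−-1.064920202)/0.039914 = 9.246446
  θ̈ = (θ̇'−θ̇)/dt = (0.639982017−0.926676925)/0.039914 = -7.182816
  sinθ=0.008625, cosθ=0.999963
  F = (M+m)·ẍ + m·l·cosθ·θ̈ − m·l·sinθ·θ̇² = 14.978355 + -2.171653 − 0.002239 = 12.804463
step 4→5:
  ẍ = (ẋ'−ẋ)/dt = (-0.754155990−-0.695857551)/0.039914 = -1.460601
  θ̈ = (θ̇'−θ̇)/dt = (0.699639487−0.639982017)/0.039914 = 1.494650
  sinθ=0.045597, cosθ=0.998960
  F = (M+m)·ẍ + m·l·cosθ·θ̈ − m·l·sinθ·θ̇² = -2.366034 + 0.451439 − 0.005647 = -1.920241
step 5→6:
  ẍ = (ẋ'−ẋ)/dt = (-0.613885591−-0.754155990)/0.039914 = 3.514316
  θ̈ = (θ̇'−θ̇)/dt = (0.611768555−0.699639487)/0.039914 = -2.201507
  sinθ=0.071097, cosθ=0.997469
  F = (M+m)·ẍ + m·l·cosθ·θ̈ − m·l·sinθ·θ̇² = 5.692854 + -0.663944 − 0.010522 = 5.018388
step 6→7:
  ẍ = (ẋ'−ẋ)/dt = (-0.740969677−-0.613885591)/0.039914 = -3.183948
  θ̈ = (θ̇'−θ̇)/dt = (0.741284096−0.611768555)/0.039914 = 3.244865
  sinθ=0.098920, cosθ=0.995095
  F = (M+m)·ẍ + m·l·cosθ·θ̈ − m·l·sinθ·θ̇² = -5.157690 + 0.976277 − 0.011194 = -4.192606

F_0 = -7.903269 N
F_1 = -12.862719 N
F_2 = 5.051618 N
F_3 = 12.804463 N
F_4 = -1.920241 N
F_5 = 5.018388 N
F_6 = -4.192606 N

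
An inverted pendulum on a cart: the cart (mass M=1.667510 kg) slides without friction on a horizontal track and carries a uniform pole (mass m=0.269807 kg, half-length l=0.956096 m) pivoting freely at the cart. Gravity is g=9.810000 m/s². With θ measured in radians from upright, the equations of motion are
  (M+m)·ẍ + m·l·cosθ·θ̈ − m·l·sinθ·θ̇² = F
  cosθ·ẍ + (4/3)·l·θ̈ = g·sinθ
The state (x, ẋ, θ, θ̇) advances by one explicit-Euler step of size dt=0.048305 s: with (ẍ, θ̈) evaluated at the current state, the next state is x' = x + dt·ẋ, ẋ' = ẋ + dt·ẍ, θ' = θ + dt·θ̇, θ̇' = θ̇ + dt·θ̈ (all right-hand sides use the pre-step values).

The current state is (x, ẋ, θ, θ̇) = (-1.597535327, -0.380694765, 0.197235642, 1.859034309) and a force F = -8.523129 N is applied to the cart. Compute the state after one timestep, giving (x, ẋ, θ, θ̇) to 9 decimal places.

(-1.615924788, -0.622669486, 0.287036294, 2.118011676)

sinθ=0.195959320, cosθ=0.980612026
temp = (F + m·l·θ̇²·sinθ)/(M+m) = (-8.523129 + 0.174701023)/1.937317 = -4.309273070
θ̈ = (g·sinθ − cosθ·temp)/(l·(4/3 − m·cos²θ/(M+m))) = 5.361295239
ẍ = temp − m·l·θ̈·cosθ/(M+m) = -5.009310020
Euler: x'=-1.597535327+0.048305·-0.380694765=-1.615924788, ẋ'=-0.380694765+0.048305·-5.009310020=-0.622669486
       θ'=0.197235642+0.048305·1.859034309=0.287036294, θ̇'=1.859034309+0.048305·5.361295239=2.118011676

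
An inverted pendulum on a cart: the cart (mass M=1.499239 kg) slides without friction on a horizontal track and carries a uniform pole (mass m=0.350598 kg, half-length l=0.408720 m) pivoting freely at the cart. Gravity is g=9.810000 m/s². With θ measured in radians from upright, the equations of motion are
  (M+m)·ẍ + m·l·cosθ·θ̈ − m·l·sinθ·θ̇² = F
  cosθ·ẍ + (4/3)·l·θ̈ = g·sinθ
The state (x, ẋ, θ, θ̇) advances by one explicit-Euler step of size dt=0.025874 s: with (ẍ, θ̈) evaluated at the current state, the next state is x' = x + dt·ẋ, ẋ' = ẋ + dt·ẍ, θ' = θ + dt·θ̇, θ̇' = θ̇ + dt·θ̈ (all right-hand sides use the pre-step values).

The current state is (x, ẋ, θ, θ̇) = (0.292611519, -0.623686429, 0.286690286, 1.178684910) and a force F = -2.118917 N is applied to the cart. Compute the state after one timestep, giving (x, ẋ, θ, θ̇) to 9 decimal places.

sinθ=0.282779152, cosθ=0.959185045
temp = (F + m·l·θ̇²·sinθ)/(M+m) = (-2.118917 + 0.056296080)/1.849837 = -1.115028470
θ̈ = (g·sinθ − cosθ·temp)/(l·(4/3 − m·cos²θ/(M+m))) = 8.114129450
ẍ = temp − m·l·θ̈·cosθ/(M+m) = -1.717929732
Euler: x'=0.292611519+0.025874·-0.623686429=0.276474256, ẋ'=-0.623686429+0.025874·-1.717929732=-0.668136143
       θ'=0.286690286+0.025874·1.178684910=0.317187579, θ̇'=1.178684910+0.025874·8.114129450=1.388629895

(0.276474256, -0.668136143, 0.317187579, 1.388629895)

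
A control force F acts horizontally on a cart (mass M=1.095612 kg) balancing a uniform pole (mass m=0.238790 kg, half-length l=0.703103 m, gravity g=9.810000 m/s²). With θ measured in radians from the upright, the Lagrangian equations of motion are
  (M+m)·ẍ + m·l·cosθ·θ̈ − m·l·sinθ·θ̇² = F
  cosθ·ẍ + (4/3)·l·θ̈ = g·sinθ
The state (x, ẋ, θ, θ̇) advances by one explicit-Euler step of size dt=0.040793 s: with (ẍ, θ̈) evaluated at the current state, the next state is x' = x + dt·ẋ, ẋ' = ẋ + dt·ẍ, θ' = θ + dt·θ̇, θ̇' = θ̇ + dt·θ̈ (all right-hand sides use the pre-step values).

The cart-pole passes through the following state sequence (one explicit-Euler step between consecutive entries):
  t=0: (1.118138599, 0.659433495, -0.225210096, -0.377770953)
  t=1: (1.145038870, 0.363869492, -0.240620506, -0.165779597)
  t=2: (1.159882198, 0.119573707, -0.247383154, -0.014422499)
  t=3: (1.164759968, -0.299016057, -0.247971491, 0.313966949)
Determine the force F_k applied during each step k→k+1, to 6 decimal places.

F_0 = -8.812533 N
F_1 = -7.385191 N
F_2 = -12.382285 N

step 0→1:
  ẍ = (ẋ'−ẋ)/dt = (0.363869492−0.659433495)/0.040793 = -7.245459
  θ̈ = (θ̇'−θ̇)/dt = (-0.165779597−-0.377770953)/0.040793 = 5.196758
  sinθ=-0.223311, cosθ=0.974747
  F = (M+m)·ẍ + m·l·cosθ·θ̈ − m·l·sinθ·θ̇² = -9.668355 + 0.850471 − -0.005351 = -8.812533
step 1→2:
  ẍ = (ẋ'−ẋ)/dt = (0.119573707−0.363869492)/0.040793 = -5.988669
  θ̈ = (θ̇'−θ̇)/dt = (-0.014422499−-0.165779597)/0.040793 = 3.710369
  sinθ=-0.238305, cosθ=0.971190
  F = (M+m)·ẍ + m·l·cosθ·θ̈ − m·l·sinθ·θ̇² = -7.991292 + 0.605002 − -0.001100 = -7.385191
step 2→3:
  ẍ = (ẋ'−ẋ)/dt = (-0.299016057−0.119573707)/0.040793 = -10.261314
  θ̈ = (θ̇'−θ̇)/dt = (0.313966949−-0.014422499)/0.040793 = 8.050142
  sinθ=-0.244868, cosθ=0.969557
  F = (M+m)·ẍ + m·l·cosθ·θ̈ − m·l·sinθ·θ̇² = -13.692717 + 1.310424 − -0.000009 = -12.382285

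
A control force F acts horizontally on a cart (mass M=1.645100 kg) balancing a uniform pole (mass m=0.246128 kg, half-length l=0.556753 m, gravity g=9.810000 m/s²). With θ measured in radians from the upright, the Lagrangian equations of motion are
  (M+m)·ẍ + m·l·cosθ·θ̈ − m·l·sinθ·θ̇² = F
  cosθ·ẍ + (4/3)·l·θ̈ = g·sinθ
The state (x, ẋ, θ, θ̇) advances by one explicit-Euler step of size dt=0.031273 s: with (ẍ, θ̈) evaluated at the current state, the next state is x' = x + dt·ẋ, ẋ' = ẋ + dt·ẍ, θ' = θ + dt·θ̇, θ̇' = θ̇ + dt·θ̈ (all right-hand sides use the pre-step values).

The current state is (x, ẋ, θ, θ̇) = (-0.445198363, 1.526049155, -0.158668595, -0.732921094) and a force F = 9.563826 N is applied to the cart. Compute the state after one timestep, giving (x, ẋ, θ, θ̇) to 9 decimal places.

(-0.397474228, 1.705779270, -0.181589236, -1.037292272)

sinθ=-0.158003666, cosθ=0.987438525
temp = (F + m·l·θ̇²·sinθ)/(M+m) = (9.563826 + -0.011630682)/1.891228 = 5.050789919
θ̈ = (g·sinθ − cosθ·temp)/(l·(4/3 − m·cos²θ/(M+m))) = -9.732714417
ẍ = temp − m·l·θ̈·cosθ/(M+m) = 5.747133774
Euler: x'=-0.445198363+0.031273·1.526049155=-0.397474228, ẋ'=1.526049155+0.031273·5.747133774=1.705779270
       θ'=-0.158668595+0.031273·-0.732921094=-0.181589236, θ̇'=-0.732921094+0.031273·-9.732714417=-1.037292272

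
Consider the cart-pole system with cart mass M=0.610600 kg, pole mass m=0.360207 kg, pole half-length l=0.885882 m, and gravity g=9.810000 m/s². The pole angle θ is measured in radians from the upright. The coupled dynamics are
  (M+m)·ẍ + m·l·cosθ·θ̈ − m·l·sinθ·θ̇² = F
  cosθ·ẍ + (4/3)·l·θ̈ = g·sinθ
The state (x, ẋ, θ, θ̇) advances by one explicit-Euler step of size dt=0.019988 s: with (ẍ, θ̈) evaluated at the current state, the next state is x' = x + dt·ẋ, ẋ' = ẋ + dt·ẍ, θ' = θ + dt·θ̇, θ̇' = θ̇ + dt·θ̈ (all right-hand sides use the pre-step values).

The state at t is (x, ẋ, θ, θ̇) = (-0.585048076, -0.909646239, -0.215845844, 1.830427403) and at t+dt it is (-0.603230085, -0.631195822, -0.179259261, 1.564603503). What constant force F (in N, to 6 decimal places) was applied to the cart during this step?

ẍ = (ẋ'−ẋ)/dt = (-0.631195822−-0.909646239)/0.019988 = 13.930879
θ̈ = (θ̇'−θ̇)/dt = (1.564603503−1.830427403)/0.019988 = -13.299174
sinθ=-0.214174, cosθ=0.976796
F = (M+m)·ẍ + m·l·cosθ·θ̈ − m·l·sinθ·θ̇² = 13.524195 + -4.145304 − -0.228981 = 9.607872

F = 9.607872 N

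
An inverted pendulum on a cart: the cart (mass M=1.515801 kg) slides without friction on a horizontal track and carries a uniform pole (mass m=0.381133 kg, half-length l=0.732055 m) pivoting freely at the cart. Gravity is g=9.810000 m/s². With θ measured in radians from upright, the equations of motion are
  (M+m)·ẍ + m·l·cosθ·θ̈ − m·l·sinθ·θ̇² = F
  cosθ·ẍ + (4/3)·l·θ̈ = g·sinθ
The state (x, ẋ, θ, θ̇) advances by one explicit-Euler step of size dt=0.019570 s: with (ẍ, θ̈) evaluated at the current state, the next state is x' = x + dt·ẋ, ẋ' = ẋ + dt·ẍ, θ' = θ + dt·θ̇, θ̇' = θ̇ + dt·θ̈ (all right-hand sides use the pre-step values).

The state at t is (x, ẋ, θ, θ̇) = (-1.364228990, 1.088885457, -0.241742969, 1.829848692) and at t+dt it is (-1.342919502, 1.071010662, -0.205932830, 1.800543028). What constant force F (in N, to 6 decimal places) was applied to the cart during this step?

F = -1.914631 N

ẍ = (ẋ'−ẋ)/dt = (1.071010662−1.088885457)/0.019570 = -0.913377
θ̈ = (θ̇'−θ̇)/dt = (1.800543028−1.829848692)/0.019570 = -1.497479
sinθ=-0.239395, cosθ=0.970922
F = (M+m)·ẍ + m·l·cosθ·θ̈ − m·l·sinθ·θ̇² = -1.732617 + -0.405663 − -0.223649 = -1.914631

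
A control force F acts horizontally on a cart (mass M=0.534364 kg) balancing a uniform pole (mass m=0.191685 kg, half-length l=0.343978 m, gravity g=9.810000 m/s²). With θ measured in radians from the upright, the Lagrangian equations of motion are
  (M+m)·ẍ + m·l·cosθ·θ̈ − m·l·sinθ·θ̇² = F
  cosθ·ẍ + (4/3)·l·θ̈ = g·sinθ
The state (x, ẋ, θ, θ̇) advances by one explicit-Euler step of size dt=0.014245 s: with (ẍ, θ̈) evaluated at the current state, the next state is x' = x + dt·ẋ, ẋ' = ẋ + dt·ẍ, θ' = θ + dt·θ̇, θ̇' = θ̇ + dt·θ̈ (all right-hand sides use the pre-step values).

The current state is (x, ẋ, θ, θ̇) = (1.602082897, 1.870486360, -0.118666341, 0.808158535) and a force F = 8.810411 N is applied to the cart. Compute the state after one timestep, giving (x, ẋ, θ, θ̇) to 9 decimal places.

(1.628727975, 2.089198203, -0.107154123, 0.298567040)

sinθ=-0.118388033, cosθ=0.992967408
temp = (F + m·l·θ̇²·sinθ)/(M+m) = (8.810411 + -0.005098234)/0.726049 = 12.127711444
θ̈ = (g·sinθ − cosθ·temp)/(l·(4/3 − m·cos²θ/(M+m))) = -35.773358716
ẍ = temp − m·l·θ̈·cosθ/(M+m) = 15.353586751
Euler: x'=1.602082897+0.014245·1.870486360=1.628727975, ẋ'=1.870486360+0.014245·15.353586751=2.089198203
       θ'=-0.118666341+0.014245·0.808158535=-0.107154123, θ̇'=0.808158535+0.014245·-35.773358716=0.298567040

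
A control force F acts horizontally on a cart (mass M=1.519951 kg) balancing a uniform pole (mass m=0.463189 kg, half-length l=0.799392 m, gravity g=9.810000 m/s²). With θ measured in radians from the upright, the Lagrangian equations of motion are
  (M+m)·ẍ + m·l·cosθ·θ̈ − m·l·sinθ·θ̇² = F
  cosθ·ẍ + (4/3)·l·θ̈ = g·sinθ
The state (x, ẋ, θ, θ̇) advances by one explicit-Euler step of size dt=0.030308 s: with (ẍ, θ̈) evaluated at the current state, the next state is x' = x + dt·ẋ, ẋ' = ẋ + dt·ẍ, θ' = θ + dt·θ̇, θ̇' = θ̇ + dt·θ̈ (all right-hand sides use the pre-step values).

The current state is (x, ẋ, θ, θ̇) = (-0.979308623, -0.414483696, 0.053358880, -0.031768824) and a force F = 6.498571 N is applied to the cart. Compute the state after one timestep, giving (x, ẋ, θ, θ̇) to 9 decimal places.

sinθ=0.053333563, cosθ=0.998576753
temp = (F + m·l·θ̇²·sinθ)/(M+m) = (6.498571 + 0.000019931)/1.983140 = 3.276919900
θ̈ = (g·sinθ − cosθ·temp)/(l·(4/3 − m·cos²θ/(M+m))) = -3.125067022
ẍ = temp − m·l·θ̈·cosθ/(M+m) = 3.859566810
Euler: x'=-0.979308623+0.030308·-0.414483696=-0.991870795, ẋ'=-0.414483696+0.030308·3.859566810=-0.297507945
       θ'=0.053358880+0.030308·-0.031768824=0.052396030, θ̇'=-0.031768824+0.030308·-3.125067022=-0.126483355

(-0.991870795, -0.297507945, 0.052396030, -0.126483355)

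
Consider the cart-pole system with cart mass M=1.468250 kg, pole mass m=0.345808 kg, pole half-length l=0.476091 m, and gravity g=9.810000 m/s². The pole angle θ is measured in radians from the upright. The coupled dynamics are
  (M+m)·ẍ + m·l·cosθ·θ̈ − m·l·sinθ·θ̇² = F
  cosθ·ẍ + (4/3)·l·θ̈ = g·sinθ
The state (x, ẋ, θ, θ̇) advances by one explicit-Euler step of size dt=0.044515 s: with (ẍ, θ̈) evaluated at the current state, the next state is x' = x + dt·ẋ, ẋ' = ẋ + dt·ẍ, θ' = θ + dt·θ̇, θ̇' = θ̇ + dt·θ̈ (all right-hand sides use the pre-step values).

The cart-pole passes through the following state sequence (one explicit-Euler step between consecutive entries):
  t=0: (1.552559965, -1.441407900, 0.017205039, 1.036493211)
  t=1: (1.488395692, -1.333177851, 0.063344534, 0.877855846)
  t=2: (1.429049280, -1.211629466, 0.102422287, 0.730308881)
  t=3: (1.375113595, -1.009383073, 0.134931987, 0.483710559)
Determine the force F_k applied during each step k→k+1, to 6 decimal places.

F_0 = 3.820882 N
F_1 = 4.400662 N
F_2 = 7.325639 N

step 0→1:
  ẍ = (ẋ'−ẋ)/dt = (-1.333177851−-1.441407900)/0.044515 = 2.431316
  θ̈ = (θ̇'−θ̇)/dt = (0.877855846−1.036493211)/0.044515 = -3.563683
  sinθ=0.017204, cosθ=0.999852
  F = (M+m)·ẍ + m·l·cosθ·θ̈ − m·l·sinθ·θ̇² = 4.410549 + -0.586624 − 0.003043 = 3.820882
step 1→2:
  ẍ = (ẋ'−ẋ)/dt = (-1.211629466−-1.333177851)/0.044515 = 2.730504
  θ̈ = (θ̇'−θ̇)/dt = (0.730308881−0.877855846)/0.044515 = -3.314545
  sinθ=0.063302, cosθ=0.997994
  F = (M+m)·ẍ + m·l·cosθ·θ̈ − m·l·sinθ·θ̇² = 4.953293 + -0.544599 − 0.008031 = 4.400662
step 2→3:
  ẍ = (ẋ'−ẋ)/dt = (-1.009383073−-1.211629466)/0.044515 = 4.543331
  θ̈ = (θ̇'−θ̇)/dt = (0.483710559−0.730308881)/0.044515 = -5.539668
  sinθ=0.102243, cosθ=0.994759
  F = (M+m)·ẍ + m·l·cosθ·θ̈ − m·l·sinθ·θ̇² = 8.241867 + -0.907250 − 0.008978 = 7.325639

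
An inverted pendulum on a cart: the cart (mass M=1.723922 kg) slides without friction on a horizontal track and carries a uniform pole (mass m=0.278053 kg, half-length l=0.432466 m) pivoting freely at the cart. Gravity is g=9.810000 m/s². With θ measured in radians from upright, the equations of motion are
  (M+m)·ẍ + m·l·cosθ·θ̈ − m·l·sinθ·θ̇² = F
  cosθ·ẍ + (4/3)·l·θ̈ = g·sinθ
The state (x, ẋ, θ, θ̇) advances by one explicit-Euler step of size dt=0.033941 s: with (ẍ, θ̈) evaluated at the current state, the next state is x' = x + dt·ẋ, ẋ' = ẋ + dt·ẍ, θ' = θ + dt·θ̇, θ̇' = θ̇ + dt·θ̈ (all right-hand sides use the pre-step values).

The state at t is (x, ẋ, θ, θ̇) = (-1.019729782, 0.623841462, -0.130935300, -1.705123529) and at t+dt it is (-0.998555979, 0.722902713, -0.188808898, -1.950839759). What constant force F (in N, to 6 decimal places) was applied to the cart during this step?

F = 5.025584 N

ẍ = (ẋ'−ẋ)/dt = (0.722902713−0.623841462)/0.033941 = 2.918631
θ̈ = (θ̇'−θ̇)/dt = (-1.950839759−-1.705123529)/0.033941 = -7.239511
sinθ=-0.130561, cosθ=0.991440
F = (M+m)·ẍ + m·l·cosθ·θ̈ − m·l·sinθ·θ̇² = 5.843026 + -0.863088 − -0.045646 = 5.025584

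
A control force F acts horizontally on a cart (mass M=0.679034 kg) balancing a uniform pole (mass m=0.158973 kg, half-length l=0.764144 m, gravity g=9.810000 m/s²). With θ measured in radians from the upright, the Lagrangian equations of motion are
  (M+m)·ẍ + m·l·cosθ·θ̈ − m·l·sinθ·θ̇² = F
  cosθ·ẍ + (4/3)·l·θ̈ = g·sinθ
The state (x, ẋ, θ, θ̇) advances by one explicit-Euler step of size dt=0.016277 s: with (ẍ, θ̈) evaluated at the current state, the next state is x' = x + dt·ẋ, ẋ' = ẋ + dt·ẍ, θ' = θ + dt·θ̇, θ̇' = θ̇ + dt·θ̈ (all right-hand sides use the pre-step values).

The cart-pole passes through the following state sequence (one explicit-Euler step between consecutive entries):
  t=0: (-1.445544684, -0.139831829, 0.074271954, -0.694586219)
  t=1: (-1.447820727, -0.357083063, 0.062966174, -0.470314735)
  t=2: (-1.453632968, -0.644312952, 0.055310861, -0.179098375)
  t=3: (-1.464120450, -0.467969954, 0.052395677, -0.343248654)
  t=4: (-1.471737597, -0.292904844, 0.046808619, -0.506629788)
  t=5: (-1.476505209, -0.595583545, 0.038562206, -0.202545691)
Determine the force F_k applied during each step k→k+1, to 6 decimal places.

F_0 = -9.520172 N
F_1 = -12.620374 N
F_2 = 7.855438 N
F_3 = 7.794653 N
F_4 = -13.317655 N

step 0→1:
  ẍ = (ẋ'−ẋ)/dt = (-0.357083063−-0.139831829)/0.016277 = -13.347130
  θ̈ = (θ̇'−θ̇)/dt = (-0.470314735−-0.694586219)/0.016277 = 13.778429
  sinθ=0.074204, cosθ=0.997243
  F = (M+m)·ẍ + m·l·cosθ·θ̈ − m·l·sinθ·θ̇² = -11.184988 + 1.669165 − 0.004349 = -9.520172
step 1→2:
  ẍ = (ẋ'−ẋ)/dt = (-0.644312952−-0.357083063)/0.016277 = -17.646365
  θ̈ = (θ̇'−θ̇)/dt = (-0.179098375−-0.470314735)/0.016277 = 17.891280
  sinθ=0.062925, cosθ=0.998018
  F = (M+m)·ẍ + m·l·cosθ·θ̈ − m·l·sinθ·θ̇² = -14.787778 + 2.169095 − 0.001691 = -12.620374
step 2→3:
  ẍ = (ẋ'−ẋ)/dt = (-0.467969954−-0.644312952)/0.016277 = 10.833876
  θ̈ = (θ̇'−θ̇)/dt = (-0.343248654−-0.179098375)/0.016277 = -10.084799
  sinθ=0.055283, cosθ=0.998471
  F = (M+m)·ẍ + m·l·cosθ·θ̈ − m·l·sinθ·θ̇² = 9.078864 + -1.223210 − 0.000215 = 7.855438
step 3→4:
  ẍ = (ẋ'−ẋ)/dt = (-0.292904844−-0.467969954)/0.016277 = 10.755367
  θ̈ = (θ̇'−θ̇)/dt = (-0.506629788−-0.343248654)/0.016277 = -10.037546
  sinθ=0.052372, cosθ=0.998628
  F = (M+m)·ẍ + m·l·cosθ·θ̈ − m·l·sinθ·θ̇² = 9.013073 + -1.217670 − 0.000750 = 7.794653
step 4→5:
  ẍ = (ẋ'−ẋ)/dt = (-0.595583545−-0.292904844)/0.016277 = -18.595484
  θ̈ = (θ̇'−θ̇)/dt = (-0.202545691−-0.506629788)/0.016277 = 18.681827
  sinθ=0.046792, cosθ=0.998905
  F = (M+m)·ẍ + m·l·cosθ·θ̈ − m·l·sinθ·θ̇² = -15.583146 + 2.266950 − 0.001459 = -13.317655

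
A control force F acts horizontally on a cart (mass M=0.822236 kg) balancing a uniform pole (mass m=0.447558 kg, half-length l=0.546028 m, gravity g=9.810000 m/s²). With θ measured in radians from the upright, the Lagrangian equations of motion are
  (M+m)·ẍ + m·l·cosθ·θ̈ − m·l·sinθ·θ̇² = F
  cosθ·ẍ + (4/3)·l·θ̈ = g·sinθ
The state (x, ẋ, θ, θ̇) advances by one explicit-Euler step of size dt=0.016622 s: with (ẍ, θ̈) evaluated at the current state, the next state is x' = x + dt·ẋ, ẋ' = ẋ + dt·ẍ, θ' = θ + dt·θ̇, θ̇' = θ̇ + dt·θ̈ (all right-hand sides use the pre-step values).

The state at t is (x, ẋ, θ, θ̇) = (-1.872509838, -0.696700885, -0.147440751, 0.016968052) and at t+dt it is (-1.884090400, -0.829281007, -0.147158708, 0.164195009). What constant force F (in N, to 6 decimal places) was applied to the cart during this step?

F = -7.987031 N

ẍ = (ẋ'−ẋ)/dt = (-0.829281007−-0.696700885)/0.016622 = -7.976183
θ̈ = (θ̇'−θ̇)/dt = (0.164195009−0.016968052)/0.016622 = 8.857355
sinθ=-0.146907, cosθ=0.989150
F = (M+m)·ẍ + m·l·cosθ·θ̈ − m·l·sinθ·θ̇² = -10.128110 + 2.141069 − -0.000010 = -7.987031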